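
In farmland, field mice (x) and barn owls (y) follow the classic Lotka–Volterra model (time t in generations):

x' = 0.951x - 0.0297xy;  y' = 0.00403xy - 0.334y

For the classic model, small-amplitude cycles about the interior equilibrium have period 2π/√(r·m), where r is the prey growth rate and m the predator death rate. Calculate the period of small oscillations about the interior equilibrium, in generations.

Here r = 0.951 and m = 0.334, so r·m = 0.318.
ω = √0.318 = 0.564 per generation, hence T = 2π/ω ≈ 11.1 generations.

T ≈ 11.1 generations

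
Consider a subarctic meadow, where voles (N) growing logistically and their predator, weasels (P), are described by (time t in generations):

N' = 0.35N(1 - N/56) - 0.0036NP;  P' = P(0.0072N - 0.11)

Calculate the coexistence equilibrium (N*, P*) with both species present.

N* ≈ 15.3, P* ≈ 70.7

From dP/dt = 0 with P > 0: 0.0072N* = 0.11, so N* = 15.3.
Substitute into dN/dt = 0: 0.35(1 - 15.3/56) = 0.0036P*.
The bracket is 0.727, giving P* = 0.255/0.0036 = 70.7.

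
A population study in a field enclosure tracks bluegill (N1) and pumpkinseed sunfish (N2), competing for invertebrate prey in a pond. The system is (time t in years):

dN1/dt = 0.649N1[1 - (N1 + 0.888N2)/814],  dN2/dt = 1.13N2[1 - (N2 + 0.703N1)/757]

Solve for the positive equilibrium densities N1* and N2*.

N1* ≈ 377, N2* ≈ 492

Setting both brackets to zero gives the nullclines N1 + 0.888N2 = 814 and 0.703N1 + N2 = 757.
Substituting N2 = 757 - 0.703N1 into the first: N1(1 - 0.888·0.703) = 814 - 0.888·757.
So N1* = 142/0.376 = 377, and then N2* = 757 - 0.703·377 = 492.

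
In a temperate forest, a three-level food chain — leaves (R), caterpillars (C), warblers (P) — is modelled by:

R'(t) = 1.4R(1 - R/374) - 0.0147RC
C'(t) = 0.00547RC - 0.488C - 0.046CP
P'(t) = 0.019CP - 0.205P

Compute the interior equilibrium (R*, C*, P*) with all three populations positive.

R* ≈ 332, C* ≈ 10.8, P* ≈ 28.8

From dP/dt = 0: 0.019C* = 0.205, so C* = 10.8.
From dR/dt = 0: 1.4(1 - R*/374) = 0.0147·10.8, giving R* = 374·(1 - 0.113) = 332.
From dC/dt = 0: 0.00547·332 - 0.488 = 0.046P*, so P* = 1.33/0.046 = 28.8.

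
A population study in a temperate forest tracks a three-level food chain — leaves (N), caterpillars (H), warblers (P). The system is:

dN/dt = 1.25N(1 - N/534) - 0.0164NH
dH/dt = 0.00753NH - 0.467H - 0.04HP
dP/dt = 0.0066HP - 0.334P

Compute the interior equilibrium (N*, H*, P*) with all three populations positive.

From dP/dt = 0: 0.0066H* = 0.334, so H* = 50.6.
From dN/dt = 0: 1.25(1 - N*/534) = 0.0164·50.6, giving N* = 534·(1 - 0.664) = 179.
From dH/dt = 0: 0.00753·179 - 0.467 = 0.04P*, so P* = 0.884/0.04 = 22.1.

N* ≈ 179, H* ≈ 50.6, P* ≈ 22.1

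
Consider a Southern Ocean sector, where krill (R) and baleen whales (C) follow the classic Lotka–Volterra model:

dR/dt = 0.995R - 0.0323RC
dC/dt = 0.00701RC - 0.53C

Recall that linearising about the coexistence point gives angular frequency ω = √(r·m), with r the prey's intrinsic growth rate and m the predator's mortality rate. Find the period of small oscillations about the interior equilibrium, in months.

Here r = 0.995 and m = 0.53, so r·m = 0.527.
ω = √0.527 = 0.726 per month, hence T = 2π/ω ≈ 8.65 months.

T ≈ 8.65 months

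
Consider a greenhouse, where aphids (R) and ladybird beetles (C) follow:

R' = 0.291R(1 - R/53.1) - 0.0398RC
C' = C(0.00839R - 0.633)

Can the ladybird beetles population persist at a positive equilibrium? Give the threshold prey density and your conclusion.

Threshold R = 75.4; K < 75.4, so no, the predator goes extinct.

The predator equation gives dC/dt > 0 only when R > 0.633/0.00839 = 75.4.
Without the predator, R → K = 53.1. Since 53.1 < 75.4, the predator cannot invade.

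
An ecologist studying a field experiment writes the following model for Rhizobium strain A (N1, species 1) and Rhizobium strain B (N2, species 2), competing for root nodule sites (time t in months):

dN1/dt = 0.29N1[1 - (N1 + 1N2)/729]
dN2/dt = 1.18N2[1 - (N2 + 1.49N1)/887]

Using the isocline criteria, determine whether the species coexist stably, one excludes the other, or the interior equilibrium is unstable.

unstable coexistence (outcome depends on initial conditions)

Compare the nullcline intercepts: K1/α12 = 729/1 = 729 < K2 = 887; K2/α21 = 887/1.49 = 595 < K1 = 729.
Since both are reversed, neither can invade when rare; the interior point is a saddle.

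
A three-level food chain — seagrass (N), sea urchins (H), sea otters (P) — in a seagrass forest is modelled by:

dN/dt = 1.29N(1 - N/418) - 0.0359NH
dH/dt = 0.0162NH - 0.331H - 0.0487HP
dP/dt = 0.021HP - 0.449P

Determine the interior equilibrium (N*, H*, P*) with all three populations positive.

From dP/dt = 0: 0.021H* = 0.449, so H* = 21.4.
From dN/dt = 0: 1.29(1 - N*/418) = 0.0359·21.4, giving N* = 418·(1 - 0.595) = 169.
From dH/dt = 0: 0.0162·169 - 0.331 = 0.0487P*, so P* = 2.41/0.0487 = 49.5.

N* ≈ 169, H* ≈ 21.4, P* ≈ 49.5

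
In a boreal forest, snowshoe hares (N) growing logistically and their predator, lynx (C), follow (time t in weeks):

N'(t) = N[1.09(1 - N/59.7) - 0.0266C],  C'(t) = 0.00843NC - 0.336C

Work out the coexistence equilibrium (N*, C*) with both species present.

N* ≈ 39.9, C* ≈ 13.6

From dC/dt = 0 with C > 0: 0.00843N* = 0.336, so N* = 39.9.
Substitute into dN/dt = 0: 1.09(1 - 39.9/59.7) = 0.0266C*.
The bracket is 0.332, giving C* = 0.362/0.0266 = 13.6.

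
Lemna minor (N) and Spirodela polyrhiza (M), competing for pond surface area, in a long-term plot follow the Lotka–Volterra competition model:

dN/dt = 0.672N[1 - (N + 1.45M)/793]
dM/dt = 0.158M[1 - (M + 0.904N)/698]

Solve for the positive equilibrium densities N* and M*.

Setting both brackets to zero gives the nullclines N + 1.45M = 793 and 0.904N + M = 698.
Substituting M = 698 - 0.904N into the first: N(1 - 1.45·0.904) = 793 - 1.45·698.
So N* = -219/-0.311 = 705, and then M* = 698 - 0.904·705 = 60.7.

N* ≈ 705, M* ≈ 60.7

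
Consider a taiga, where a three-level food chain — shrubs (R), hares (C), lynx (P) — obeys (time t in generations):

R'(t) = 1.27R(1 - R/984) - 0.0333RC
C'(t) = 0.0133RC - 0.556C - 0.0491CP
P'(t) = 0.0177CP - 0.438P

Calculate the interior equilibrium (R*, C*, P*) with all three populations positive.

R* ≈ 346, C* ≈ 24.7, P* ≈ 82.3

From dP/dt = 0: 0.0177C* = 0.438, so C* = 24.7.
From dR/dt = 0: 1.27(1 - R*/984) = 0.0333·24.7, giving R* = 984·(1 - 0.649) = 346.
From dC/dt = 0: 0.0133·346 - 0.556 = 0.0491P*, so P* = 4.04/0.0491 = 82.3.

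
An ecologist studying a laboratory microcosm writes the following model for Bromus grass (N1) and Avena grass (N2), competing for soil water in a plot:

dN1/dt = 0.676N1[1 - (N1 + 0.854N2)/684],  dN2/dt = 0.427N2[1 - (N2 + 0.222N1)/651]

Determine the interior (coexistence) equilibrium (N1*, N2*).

N1* ≈ 158, N2* ≈ 616

Setting both brackets to zero gives the nullclines N1 + 0.854N2 = 684 and 0.222N1 + N2 = 651.
Substituting N2 = 651 - 0.222N1 into the first: N1(1 - 0.854·0.222) = 684 - 0.854·651.
So N1* = 128/0.81 = 158, and then N2* = 651 - 0.222·158 = 616.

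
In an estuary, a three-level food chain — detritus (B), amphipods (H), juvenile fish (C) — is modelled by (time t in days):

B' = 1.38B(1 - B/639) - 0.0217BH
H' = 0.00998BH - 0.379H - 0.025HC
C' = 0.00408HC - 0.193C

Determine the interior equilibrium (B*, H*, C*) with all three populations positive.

B* ≈ 164, H* ≈ 47.3, C* ≈ 50.2

From dC/dt = 0: 0.00408H* = 0.193, so H* = 47.3.
From dB/dt = 0: 1.38(1 - B*/639) = 0.0217·47.3, giving B* = 639·(1 - 0.744) = 164.
From dH/dt = 0: 0.00998·164 - 0.379 = 0.025C*, so C* = 1.25/0.025 = 50.2.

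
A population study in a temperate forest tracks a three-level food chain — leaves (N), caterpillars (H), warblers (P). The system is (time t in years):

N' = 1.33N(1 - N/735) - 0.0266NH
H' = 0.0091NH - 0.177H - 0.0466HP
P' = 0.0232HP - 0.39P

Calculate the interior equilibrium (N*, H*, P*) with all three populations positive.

N* ≈ 488, H* ≈ 16.8, P* ≈ 91.5

From dP/dt = 0: 0.0232H* = 0.39, so H* = 16.8.
From dN/dt = 0: 1.33(1 - N*/735) = 0.0266·16.8, giving N* = 735·(1 - 0.336) = 488.
From dH/dt = 0: 0.0091·488 - 0.177 = 0.0466P*, so P* = 4.26/0.0466 = 91.5.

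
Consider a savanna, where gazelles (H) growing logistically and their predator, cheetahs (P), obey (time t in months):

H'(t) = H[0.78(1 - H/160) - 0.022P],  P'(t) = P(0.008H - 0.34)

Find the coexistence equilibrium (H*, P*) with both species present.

From dP/dt = 0 with P > 0: 0.008H* = 0.34, so H* = 42.5.
Substitute into dH/dt = 0: 0.78(1 - 42.5/160) = 0.022P*.
The bracket is 0.734, giving P* = 0.573/0.022 = 26.

H* ≈ 42.5, P* ≈ 26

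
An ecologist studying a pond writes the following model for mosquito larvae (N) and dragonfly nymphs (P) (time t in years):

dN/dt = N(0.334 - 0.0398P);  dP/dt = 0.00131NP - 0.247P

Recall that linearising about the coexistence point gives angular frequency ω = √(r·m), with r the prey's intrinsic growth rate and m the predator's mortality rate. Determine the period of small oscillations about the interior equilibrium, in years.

Here r = 0.334 and m = 0.247, so r·m = 0.0825.
ω = √0.0825 = 0.287 per year, hence T = 2π/ω ≈ 21.9 years.

T ≈ 21.9 years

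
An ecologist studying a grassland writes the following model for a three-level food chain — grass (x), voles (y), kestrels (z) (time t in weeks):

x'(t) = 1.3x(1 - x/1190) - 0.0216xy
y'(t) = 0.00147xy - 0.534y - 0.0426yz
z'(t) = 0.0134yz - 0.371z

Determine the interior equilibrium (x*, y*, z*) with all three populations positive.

x* ≈ 643, y* ≈ 27.7, z* ≈ 9.64

From dz/dt = 0: 0.0134y* = 0.371, so y* = 27.7.
From dx/dt = 0: 1.3(1 - x*/1190) = 0.0216·27.7, giving x* = 1190·(1 - 0.46) = 643.
From dy/dt = 0: 0.00147·643 - 0.534 = 0.0426z*, so z* = 0.411/0.0426 = 9.64.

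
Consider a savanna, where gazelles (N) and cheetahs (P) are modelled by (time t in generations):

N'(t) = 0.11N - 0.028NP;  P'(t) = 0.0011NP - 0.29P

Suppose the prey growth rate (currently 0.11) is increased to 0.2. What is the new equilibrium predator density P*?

P* ≈ 7.14

At the interior fixed point, setting dN/dt = 0 with N > 0 fixes P* = (prey growth rate)/(NP coefficient) — independent of the other coefficients.
With the change, P* = 0.2/0.028 = 7.14; it rises from 3.93.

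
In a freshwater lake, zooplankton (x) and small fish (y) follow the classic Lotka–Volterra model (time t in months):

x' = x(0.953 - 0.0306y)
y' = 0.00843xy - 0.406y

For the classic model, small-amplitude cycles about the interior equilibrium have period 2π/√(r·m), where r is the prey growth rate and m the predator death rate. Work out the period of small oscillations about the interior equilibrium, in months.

Here r = 0.953 and m = 0.406, so r·m = 0.387.
ω = √0.387 = 0.622 per month, hence T = 2π/ω ≈ 10.1 months.

T ≈ 10.1 months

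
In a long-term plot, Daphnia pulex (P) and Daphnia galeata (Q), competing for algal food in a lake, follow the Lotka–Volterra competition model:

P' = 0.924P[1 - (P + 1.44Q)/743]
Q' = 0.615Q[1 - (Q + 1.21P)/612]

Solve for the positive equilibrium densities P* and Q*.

Setting both brackets to zero gives the nullclines P + 1.44Q = 743 and 1.21P + Q = 612.
Substituting Q = 612 - 1.21P into the first: P(1 - 1.44·1.21) = 743 - 1.44·612.
So P* = -138/-0.742 = 186, and then Q* = 612 - 1.21·186 = 387.

P* ≈ 186, Q* ≈ 387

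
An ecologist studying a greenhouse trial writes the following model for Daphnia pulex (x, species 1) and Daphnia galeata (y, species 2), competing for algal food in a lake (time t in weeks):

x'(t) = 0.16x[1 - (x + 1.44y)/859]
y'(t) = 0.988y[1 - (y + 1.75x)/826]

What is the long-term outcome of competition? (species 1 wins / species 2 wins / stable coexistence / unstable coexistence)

unstable coexistence (outcome depends on initial conditions)

Compare the nullcline intercepts: K1/α12 = 859/1.44 = 597 < K2 = 826; K2/α21 = 826/1.75 = 472 < K1 = 859.
Since both are reversed, neither can invade when rare; the interior point is a saddle.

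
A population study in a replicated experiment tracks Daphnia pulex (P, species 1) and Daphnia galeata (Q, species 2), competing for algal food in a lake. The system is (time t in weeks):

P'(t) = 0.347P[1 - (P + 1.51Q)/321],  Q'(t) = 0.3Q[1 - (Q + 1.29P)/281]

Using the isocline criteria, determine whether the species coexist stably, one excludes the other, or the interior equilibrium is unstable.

Compare the nullcline intercepts: K1/α12 = 321/1.51 = 213 < K2 = 281; K2/α21 = 281/1.29 = 218 < K1 = 321.
Since both are reversed, neither can invade when rare; the interior point is a saddle.

unstable coexistence (outcome depends on initial conditions)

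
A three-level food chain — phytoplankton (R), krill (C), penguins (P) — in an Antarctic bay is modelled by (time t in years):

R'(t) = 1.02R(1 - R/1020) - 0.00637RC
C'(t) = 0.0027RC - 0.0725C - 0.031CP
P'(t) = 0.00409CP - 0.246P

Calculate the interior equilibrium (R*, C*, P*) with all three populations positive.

From dP/dt = 0: 0.00409C* = 0.246, so C* = 60.1.
From dR/dt = 0: 1.02(1 - R*/1020) = 0.00637·60.1, giving R* = 1020·(1 - 0.376) = 637.
From dC/dt = 0: 0.0027·637 - 0.0725 = 0.031P*, so P* = 1.65/0.031 = 53.1.

R* ≈ 637, C* ≈ 60.1, P* ≈ 53.1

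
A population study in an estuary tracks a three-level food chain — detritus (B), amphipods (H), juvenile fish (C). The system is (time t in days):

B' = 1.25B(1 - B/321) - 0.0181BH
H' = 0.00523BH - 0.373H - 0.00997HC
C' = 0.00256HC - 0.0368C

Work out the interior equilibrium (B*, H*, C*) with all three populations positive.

B* ≈ 254, H* ≈ 14.4, C* ≈ 95.9

From dC/dt = 0: 0.00256H* = 0.0368, so H* = 14.4.
From dB/dt = 0: 1.25(1 - B*/321) = 0.0181·14.4, giving B* = 321·(1 - 0.208) = 254.
From dH/dt = 0: 0.00523·254 - 0.373 = 0.00997C*, so C* = 0.956/0.00997 = 95.9.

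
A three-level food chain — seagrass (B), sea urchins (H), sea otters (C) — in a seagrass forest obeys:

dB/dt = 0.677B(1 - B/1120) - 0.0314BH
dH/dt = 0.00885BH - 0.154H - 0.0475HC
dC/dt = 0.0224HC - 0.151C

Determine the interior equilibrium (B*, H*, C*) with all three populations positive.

B* ≈ 770, H* ≈ 6.74, C* ≈ 140

From dC/dt = 0: 0.0224H* = 0.151, so H* = 6.74.
From dB/dt = 0: 0.677(1 - B*/1120) = 0.0314·6.74, giving B* = 1120·(1 - 0.313) = 770.
From dH/dt = 0: 0.00885·770 - 0.154 = 0.0475C*, so C* = 6.66/0.0475 = 140.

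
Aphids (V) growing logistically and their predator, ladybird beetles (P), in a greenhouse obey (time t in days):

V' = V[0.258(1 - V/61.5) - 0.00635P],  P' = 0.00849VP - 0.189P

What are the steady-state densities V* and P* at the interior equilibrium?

From dP/dt = 0 with P > 0: 0.00849V* = 0.189, so V* = 22.3.
Substitute into dV/dt = 0: 0.258(1 - 22.3/61.5) = 0.00635P*.
The bracket is 0.638, giving P* = 0.165/0.00635 = 25.9.

V* ≈ 22.3, P* ≈ 25.9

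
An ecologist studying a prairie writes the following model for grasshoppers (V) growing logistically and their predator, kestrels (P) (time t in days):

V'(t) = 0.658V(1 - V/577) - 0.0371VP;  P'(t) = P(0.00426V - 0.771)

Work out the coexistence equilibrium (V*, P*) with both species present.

From dP/dt = 0 with P > 0: 0.00426V* = 0.771, so V* = 181.
Substitute into dV/dt = 0: 0.658(1 - 181/577) = 0.0371P*.
The bracket is 0.686, giving P* = 0.452/0.0371 = 12.2.

V* ≈ 181, P* ≈ 12.2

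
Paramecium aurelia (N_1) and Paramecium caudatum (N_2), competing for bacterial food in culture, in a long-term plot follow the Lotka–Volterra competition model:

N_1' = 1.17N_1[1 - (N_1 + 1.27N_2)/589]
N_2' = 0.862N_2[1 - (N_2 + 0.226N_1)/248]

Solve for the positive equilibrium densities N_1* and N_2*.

Setting both brackets to zero gives the nullclines N_1 + 1.27N_2 = 589 and 0.226N_1 + N_2 = 248.
Substituting N_2 = 248 - 0.226N_1 into the first: N_1(1 - 1.27·0.226) = 589 - 1.27·248.
So N_1* = 274/0.713 = 384, and then N_2* = 248 - 0.226·384 = 161.

N_1* ≈ 384, N_2* ≈ 161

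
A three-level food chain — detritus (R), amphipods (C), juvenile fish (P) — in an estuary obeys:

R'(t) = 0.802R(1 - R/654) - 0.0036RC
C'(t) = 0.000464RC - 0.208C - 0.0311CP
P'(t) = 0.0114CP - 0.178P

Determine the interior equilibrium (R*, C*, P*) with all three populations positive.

From dP/dt = 0: 0.0114C* = 0.178, so C* = 15.6.
From dR/dt = 0: 0.802(1 - R*/654) = 0.0036·15.6, giving R* = 654·(1 - 0.0701) = 608.
From dC/dt = 0: 0.000464·608 - 0.208 = 0.0311P*, so P* = 0.0742/0.0311 = 2.39.

R* ≈ 608, C* ≈ 15.6, P* ≈ 2.39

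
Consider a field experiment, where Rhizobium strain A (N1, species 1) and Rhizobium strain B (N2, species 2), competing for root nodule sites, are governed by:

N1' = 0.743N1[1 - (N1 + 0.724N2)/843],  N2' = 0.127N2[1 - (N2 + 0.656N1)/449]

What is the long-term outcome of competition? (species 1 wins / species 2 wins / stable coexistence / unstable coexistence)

Compare the nullcline intercepts: K1/α12 = 843/0.724 = 1160 > K2 = 449; K2/α21 = 449/0.656 = 684 < K1 = 843.
Since the inequalities point opposite ways, species 1 can invade but species 2 cannot.

species 1 excludes species 2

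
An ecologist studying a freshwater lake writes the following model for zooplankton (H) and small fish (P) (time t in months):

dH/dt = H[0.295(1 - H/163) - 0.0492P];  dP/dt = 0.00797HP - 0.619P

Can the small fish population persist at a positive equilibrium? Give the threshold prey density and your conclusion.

Threshold H = 77.7; K > 77.7, so yes, the predator persists.

The predator equation gives dP/dt > 0 only when H > 0.619/0.00797 = 77.7.
Without the predator, H → K = 163. Since 163 > 77.7, the predator can invade and persist.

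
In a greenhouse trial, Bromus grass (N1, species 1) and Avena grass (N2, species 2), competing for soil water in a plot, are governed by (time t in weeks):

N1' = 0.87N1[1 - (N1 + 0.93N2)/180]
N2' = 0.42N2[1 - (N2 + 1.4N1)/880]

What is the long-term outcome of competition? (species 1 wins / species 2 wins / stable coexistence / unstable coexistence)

Compare the nullcline intercepts: K1/α12 = 180/0.93 = 194 < K2 = 880; K2/α21 = 880/1.4 = 629 > K1 = 180.
Since the inequalities point opposite ways, species 2 can invade but species 1 cannot.

species 2 excludes species 1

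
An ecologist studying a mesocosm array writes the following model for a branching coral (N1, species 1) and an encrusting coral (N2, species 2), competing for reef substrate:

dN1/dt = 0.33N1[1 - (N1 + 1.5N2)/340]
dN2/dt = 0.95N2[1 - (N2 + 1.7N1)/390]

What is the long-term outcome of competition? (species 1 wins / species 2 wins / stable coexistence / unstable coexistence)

Compare the nullcline intercepts: K1/α12 = 340/1.5 = 227 < K2 = 390; K2/α21 = 390/1.7 = 229 < K1 = 340.
Since both are reversed, neither can invade when rare; the interior point is a saddle.

unstable coexistence (outcome depends on initial conditions)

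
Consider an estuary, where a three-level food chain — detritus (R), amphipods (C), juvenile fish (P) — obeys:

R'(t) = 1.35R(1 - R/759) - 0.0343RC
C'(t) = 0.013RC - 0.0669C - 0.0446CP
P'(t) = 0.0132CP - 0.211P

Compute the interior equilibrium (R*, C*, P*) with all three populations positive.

R* ≈ 451, C* ≈ 16, P* ≈ 130

From dP/dt = 0: 0.0132C* = 0.211, so C* = 16.
From dR/dt = 0: 1.35(1 - R*/759) = 0.0343·16, giving R* = 759·(1 - 0.406) = 451.
From dC/dt = 0: 0.013·451 - 0.0669 = 0.0446P*, so P* = 5.79/0.0446 = 130.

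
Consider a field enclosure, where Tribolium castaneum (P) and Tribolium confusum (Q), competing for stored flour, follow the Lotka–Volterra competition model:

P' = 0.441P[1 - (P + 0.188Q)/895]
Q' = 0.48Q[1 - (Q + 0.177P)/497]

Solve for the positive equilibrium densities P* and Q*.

P* ≈ 829, Q* ≈ 350

Setting both brackets to zero gives the nullclines P + 0.188Q = 895 and 0.177P + Q = 497.
Substituting Q = 497 - 0.177P into the first: P(1 - 0.188·0.177) = 895 - 0.188·497.
So P* = 802/0.967 = 829, and then Q* = 497 - 0.177·829 = 350.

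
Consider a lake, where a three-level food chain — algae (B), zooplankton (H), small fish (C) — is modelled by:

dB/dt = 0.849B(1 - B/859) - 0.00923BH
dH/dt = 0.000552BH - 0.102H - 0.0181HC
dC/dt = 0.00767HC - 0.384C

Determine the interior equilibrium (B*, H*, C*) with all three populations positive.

B* ≈ 391, H* ≈ 50.1, C* ≈ 6.3

From dC/dt = 0: 0.00767H* = 0.384, so H* = 50.1.
From dB/dt = 0: 0.849(1 - B*/859) = 0.00923·50.1, giving B* = 859·(1 - 0.544) = 391.
From dH/dt = 0: 0.000552·391 - 0.102 = 0.0181C*, so C* = 0.114/0.0181 = 6.3.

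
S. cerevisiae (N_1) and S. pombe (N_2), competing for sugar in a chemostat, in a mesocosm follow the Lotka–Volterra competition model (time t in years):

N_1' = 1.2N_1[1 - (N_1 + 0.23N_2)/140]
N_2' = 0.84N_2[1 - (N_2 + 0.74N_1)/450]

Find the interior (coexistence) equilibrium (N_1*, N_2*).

Setting both brackets to zero gives the nullclines N_1 + 0.23N_2 = 140 and 0.74N_1 + N_2 = 450.
Substituting N_2 = 450 - 0.74N_1 into the first: N_1(1 - 0.23·0.74) = 140 - 0.23·450.
So N_1* = 36.5/0.83 = 44, and then N_2* = 450 - 0.74·44 = 417.

N_1* ≈ 44, N_2* ≈ 417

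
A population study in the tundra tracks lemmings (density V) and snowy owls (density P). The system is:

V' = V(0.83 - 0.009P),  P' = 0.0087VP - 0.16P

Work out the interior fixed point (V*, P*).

V* ≈ 18.4, P* ≈ 92.2

Set dP/dt = 0 with P > 0: 0.0087V - 0.16 = 0, so V* = 0.16/0.0087 = 18.4.
Set dV/dt = 0 with V > 0: 0.83 - 0.009P = 0, so P* = 0.83/0.009 = 92.2.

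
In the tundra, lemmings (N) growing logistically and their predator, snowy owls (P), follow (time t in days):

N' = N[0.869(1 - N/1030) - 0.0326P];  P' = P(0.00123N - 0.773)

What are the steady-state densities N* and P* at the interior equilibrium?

From dP/dt = 0 with P > 0: 0.00123N* = 0.773, so N* = 628.
Substitute into dN/dt = 0: 0.869(1 - 628/1030) = 0.0326P*.
The bracket is 0.39, giving P* = 0.339/0.0326 = 10.4.

N* ≈ 628, P* ≈ 10.4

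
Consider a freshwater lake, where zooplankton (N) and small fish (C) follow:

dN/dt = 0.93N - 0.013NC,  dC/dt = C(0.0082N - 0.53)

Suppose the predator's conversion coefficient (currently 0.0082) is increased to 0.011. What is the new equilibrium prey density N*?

At the interior fixed point, setting dC/dt = 0 with C > 0 fixes N* = (predator death rate)/(NC coefficient) — independent of the other coefficients.
With the change, N* = 0.53/0.011 = 48.2; it falls from 64.6.

N* ≈ 48.2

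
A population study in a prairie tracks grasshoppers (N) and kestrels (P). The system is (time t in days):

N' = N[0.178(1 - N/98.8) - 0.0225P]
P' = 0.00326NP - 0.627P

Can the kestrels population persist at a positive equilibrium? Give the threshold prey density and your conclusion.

The predator equation gives dP/dt > 0 only when N > 0.627/0.00326 = 192.
Without the predator, N → K = 98.8. Since 98.8 < 192, the predator cannot invade.

Threshold N = 192; K < 192, so no, the predator goes extinct.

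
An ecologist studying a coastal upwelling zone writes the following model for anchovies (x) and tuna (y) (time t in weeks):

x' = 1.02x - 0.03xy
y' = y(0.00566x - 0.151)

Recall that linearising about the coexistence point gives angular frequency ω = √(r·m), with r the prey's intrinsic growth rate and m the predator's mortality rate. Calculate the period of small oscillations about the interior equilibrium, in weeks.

T ≈ 16 weeks

Here r = 1.02 and m = 0.151, so r·m = 0.154.
ω = √0.154 = 0.392 per week, hence T = 2π/ω ≈ 16 weeks.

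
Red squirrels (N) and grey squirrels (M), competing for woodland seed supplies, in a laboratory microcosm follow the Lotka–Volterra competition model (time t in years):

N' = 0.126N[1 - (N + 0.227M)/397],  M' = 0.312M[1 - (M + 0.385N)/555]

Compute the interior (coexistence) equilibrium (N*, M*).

Setting both brackets to zero gives the nullclines N + 0.227M = 397 and 0.385N + M = 555.
Substituting M = 555 - 0.385N into the first: N(1 - 0.227·0.385) = 397 - 0.227·555.
So N* = 271/0.913 = 297, and then M* = 555 - 0.385·297 = 441.

N* ≈ 297, M* ≈ 441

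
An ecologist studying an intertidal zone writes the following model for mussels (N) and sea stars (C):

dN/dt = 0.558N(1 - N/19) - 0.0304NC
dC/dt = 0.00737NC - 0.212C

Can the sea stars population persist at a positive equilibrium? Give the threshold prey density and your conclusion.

Threshold N = 28.8; K < 28.8, so no, the predator goes extinct.

The predator equation gives dC/dt > 0 only when N > 0.212/0.00737 = 28.8.
Without the predator, N → K = 19. Since 19 < 28.8, the predator cannot invade.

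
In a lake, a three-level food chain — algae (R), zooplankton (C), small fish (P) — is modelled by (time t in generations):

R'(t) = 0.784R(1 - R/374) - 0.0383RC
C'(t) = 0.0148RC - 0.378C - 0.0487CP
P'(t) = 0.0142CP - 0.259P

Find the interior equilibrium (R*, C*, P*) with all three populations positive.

From dP/dt = 0: 0.0142C* = 0.259, so C* = 18.2.
From dR/dt = 0: 0.784(1 - R*/374) = 0.0383·18.2, giving R* = 374·(1 - 0.891) = 40.8.
From dC/dt = 0: 0.0148·40.8 - 0.378 = 0.0487P*, so P* = 0.225/0.0487 = 4.62.

R* ≈ 40.8, C* ≈ 18.2, P* ≈ 4.62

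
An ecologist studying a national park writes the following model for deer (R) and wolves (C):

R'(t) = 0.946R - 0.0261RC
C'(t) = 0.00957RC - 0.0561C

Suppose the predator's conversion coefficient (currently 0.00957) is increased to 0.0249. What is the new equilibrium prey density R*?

R* ≈ 2.25

At the interior fixed point, setting dC/dt = 0 with C > 0 fixes R* = (predator death rate)/(RC coefficient) — independent of the other coefficients.
With the change, R* = 0.0561/0.0249 = 2.25; it falls from 5.86.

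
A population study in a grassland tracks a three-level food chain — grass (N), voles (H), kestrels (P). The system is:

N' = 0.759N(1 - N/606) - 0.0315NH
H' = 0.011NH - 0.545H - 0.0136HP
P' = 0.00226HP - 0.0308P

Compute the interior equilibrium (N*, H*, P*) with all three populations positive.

N* ≈ 263, H* ≈ 13.6, P* ≈ 173

From dP/dt = 0: 0.00226H* = 0.0308, so H* = 13.6.
From dN/dt = 0: 0.759(1 - N*/606) = 0.0315·13.6, giving N* = 606·(1 - 0.566) = 263.
From dH/dt = 0: 0.011·263 - 0.545 = 0.0136P*, so P* = 2.35/0.0136 = 173.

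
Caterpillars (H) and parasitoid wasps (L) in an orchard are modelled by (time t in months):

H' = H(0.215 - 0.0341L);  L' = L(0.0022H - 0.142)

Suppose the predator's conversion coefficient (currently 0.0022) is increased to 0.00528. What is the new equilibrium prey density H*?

At the interior fixed point, setting dL/dt = 0 with L > 0 fixes H* = (predator death rate)/(HL coefficient) — independent of the other coefficients.
With the change, H* = 0.142/0.00528 = 26.9; it falls from 64.5.

H* ≈ 26.9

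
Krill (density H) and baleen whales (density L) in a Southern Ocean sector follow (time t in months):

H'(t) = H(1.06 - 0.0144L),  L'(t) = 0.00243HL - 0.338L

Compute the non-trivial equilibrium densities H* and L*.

H* ≈ 139, L* ≈ 73.6

Set dL/dt = 0 with L > 0: 0.00243H - 0.338 = 0, so H* = 0.338/0.00243 = 139.
Set dH/dt = 0 with H > 0: 1.06 - 0.0144L = 0, so L* = 1.06/0.0144 = 73.6.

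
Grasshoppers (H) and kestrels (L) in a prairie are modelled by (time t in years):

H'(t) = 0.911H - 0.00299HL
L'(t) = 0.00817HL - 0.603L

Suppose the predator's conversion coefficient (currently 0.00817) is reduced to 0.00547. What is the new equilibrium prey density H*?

H* ≈ 110

At the interior fixed point, setting dL/dt = 0 with L > 0 fixes H* = (predator death rate)/(HL coefficient) — independent of the other coefficients.
With the change, H* = 0.603/0.00547 = 110; it rises from 73.8.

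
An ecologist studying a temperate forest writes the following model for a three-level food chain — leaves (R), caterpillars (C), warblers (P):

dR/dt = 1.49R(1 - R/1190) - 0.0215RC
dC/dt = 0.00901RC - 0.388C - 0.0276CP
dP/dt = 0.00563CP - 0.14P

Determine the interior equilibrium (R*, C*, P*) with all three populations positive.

R* ≈ 763, C* ≈ 24.9, P* ≈ 235

From dP/dt = 0: 0.00563C* = 0.14, so C* = 24.9.
From dR/dt = 0: 1.49(1 - R*/1190) = 0.0215·24.9, giving R* = 1190·(1 - 0.359) = 763.
From dC/dt = 0: 0.00901·763 - 0.388 = 0.0276P*, so P* = 6.49/0.0276 = 235.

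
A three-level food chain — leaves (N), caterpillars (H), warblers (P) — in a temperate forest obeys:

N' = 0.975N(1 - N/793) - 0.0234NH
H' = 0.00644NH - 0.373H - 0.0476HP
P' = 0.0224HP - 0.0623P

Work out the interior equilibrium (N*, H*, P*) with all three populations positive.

From dP/dt = 0: 0.0224H* = 0.0623, so H* = 2.78.
From dN/dt = 0: 0.975(1 - N*/793) = 0.0234·2.78, giving N* = 793·(1 - 0.0668) = 740.
From dH/dt = 0: 0.00644·740 - 0.373 = 0.0476P*, so P* = 4.39/0.0476 = 92.3.

N* ≈ 740, H* ≈ 2.78, P* ≈ 92.3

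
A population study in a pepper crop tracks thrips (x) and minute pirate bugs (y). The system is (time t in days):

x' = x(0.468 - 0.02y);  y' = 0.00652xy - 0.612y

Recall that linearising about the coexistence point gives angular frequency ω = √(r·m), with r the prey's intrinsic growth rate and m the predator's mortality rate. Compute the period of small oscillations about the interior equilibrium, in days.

Here r = 0.468 and m = 0.612, so r·m = 0.286.
ω = √0.286 = 0.535 per day, hence T = 2π/ω ≈ 11.7 days.

T ≈ 11.7 days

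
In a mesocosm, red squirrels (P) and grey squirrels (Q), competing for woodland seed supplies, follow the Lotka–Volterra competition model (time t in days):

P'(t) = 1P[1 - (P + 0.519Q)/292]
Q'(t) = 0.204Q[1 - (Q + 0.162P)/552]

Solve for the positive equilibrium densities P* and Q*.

Setting both brackets to zero gives the nullclines P + 0.519Q = 292 and 0.162P + Q = 552.
Substituting Q = 552 - 0.162P into the first: P(1 - 0.519·0.162) = 292 - 0.519·552.
So P* = 5.51/0.916 = 6.02, and then Q* = 552 - 0.162·6.02 = 551.

P* ≈ 6.02, Q* ≈ 551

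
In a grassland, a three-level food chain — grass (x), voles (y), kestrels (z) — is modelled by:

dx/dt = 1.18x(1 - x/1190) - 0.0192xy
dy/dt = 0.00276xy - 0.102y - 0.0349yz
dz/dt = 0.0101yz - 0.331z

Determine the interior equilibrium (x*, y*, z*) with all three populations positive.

From dz/dt = 0: 0.0101y* = 0.331, so y* = 32.8.
From dx/dt = 0: 1.18(1 - x*/1190) = 0.0192·32.8, giving x* = 1190·(1 - 0.533) = 555.
From dy/dt = 0: 0.00276·555 - 0.102 = 0.0349z*, so z* = 1.43/0.0349 = 41.

x* ≈ 555, y* ≈ 32.8, z* ≈ 41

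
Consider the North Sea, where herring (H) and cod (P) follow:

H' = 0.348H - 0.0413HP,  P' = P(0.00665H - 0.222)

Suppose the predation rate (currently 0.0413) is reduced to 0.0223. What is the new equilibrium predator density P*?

At the interior fixed point, setting dH/dt = 0 with H > 0 fixes P* = (prey growth rate)/(HP coefficient) — independent of the other coefficients.
With the change, P* = 0.348/0.0223 = 15.6; it rises from 8.43.

P* ≈ 15.6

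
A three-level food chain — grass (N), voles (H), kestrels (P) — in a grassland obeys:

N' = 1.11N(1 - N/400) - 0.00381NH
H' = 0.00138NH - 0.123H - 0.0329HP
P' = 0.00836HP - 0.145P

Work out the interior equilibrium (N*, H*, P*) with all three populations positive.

From dP/dt = 0: 0.00836H* = 0.145, so H* = 17.3.
From dN/dt = 0: 1.11(1 - N*/400) = 0.00381·17.3, giving N* = 400·(1 - 0.0595) = 376.
From dH/dt = 0: 0.00138·376 - 0.123 = 0.0329P*, so P* = 0.396/0.0329 = 12.

N* ≈ 376, H* ≈ 17.3, P* ≈ 12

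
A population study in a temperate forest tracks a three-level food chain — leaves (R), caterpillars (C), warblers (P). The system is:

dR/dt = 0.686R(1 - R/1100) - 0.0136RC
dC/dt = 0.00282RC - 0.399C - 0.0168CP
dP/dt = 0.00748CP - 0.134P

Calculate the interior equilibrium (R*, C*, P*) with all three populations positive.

From dP/dt = 0: 0.00748C* = 0.134, so C* = 17.9.
From dR/dt = 0: 0.686(1 - R*/1100) = 0.0136·17.9, giving R* = 1100·(1 - 0.355) = 709.
From dC/dt = 0: 0.00282·709 - 0.399 = 0.0168P*, so P* = 1.6/0.0168 = 95.3.

R* ≈ 709, C* ≈ 17.9, P* ≈ 95.3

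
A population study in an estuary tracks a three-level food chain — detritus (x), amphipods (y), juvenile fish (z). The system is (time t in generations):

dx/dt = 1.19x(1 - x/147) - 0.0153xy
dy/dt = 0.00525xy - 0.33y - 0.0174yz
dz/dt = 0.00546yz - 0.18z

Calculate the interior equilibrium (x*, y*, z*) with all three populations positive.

From dz/dt = 0: 0.00546y* = 0.18, so y* = 33.
From dx/dt = 0: 1.19(1 - x*/147) = 0.0153·33, giving x* = 147·(1 - 0.424) = 84.7.
From dy/dt = 0: 0.00525·84.7 - 0.33 = 0.0174z*, so z* = 0.115/0.0174 = 6.59.

x* ≈ 84.7, y* ≈ 33, z* ≈ 6.59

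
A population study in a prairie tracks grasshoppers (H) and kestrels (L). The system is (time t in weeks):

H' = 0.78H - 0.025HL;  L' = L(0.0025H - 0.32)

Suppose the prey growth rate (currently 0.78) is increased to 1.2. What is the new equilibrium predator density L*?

L* ≈ 48

At the interior fixed point, setting dH/dt = 0 with H > 0 fixes L* = (prey growth rate)/(HL coefficient) — independent of the other coefficients.
With the change, L* = 1.2/0.025 = 48; it rises from 31.2.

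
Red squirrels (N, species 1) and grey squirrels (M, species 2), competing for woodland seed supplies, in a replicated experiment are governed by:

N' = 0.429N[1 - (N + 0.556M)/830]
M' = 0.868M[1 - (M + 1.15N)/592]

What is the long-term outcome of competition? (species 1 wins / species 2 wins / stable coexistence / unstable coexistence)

Compare the nullcline intercepts: K1/α12 = 830/0.556 = 1490 > K2 = 592; K2/α21 = 592/1.15 = 515 < K1 = 830.
Since the inequalities point opposite ways, species 1 can invade but species 2 cannot.

species 1 excludes species 2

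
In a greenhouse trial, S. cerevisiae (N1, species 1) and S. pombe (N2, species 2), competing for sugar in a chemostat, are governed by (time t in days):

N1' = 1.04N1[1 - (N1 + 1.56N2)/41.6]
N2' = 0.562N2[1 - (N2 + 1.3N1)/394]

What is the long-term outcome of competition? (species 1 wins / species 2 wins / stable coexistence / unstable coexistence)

Compare the nullcline intercepts: K1/α12 = 41.6/1.56 = 26.7 < K2 = 394; K2/α21 = 394/1.3 = 303 > K1 = 41.6.
Since the inequalities point opposite ways, species 2 can invade but species 1 cannot.

species 2 excludes species 1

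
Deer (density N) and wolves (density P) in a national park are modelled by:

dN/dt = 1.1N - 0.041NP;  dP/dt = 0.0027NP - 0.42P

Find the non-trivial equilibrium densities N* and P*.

Set dP/dt = 0 with P > 0: 0.0027N - 0.42 = 0, so N* = 0.42/0.0027 = 156.
Set dN/dt = 0 with N > 0: 1.1 - 0.041P = 0, so P* = 1.1/0.041 = 26.8.

N* ≈ 156, P* ≈ 26.8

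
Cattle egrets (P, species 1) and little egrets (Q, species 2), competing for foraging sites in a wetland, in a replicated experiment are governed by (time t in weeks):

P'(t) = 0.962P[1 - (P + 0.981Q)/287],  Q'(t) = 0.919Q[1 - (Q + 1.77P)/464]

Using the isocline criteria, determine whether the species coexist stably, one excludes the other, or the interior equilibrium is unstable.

Compare the nullcline intercepts: K1/α12 = 287/0.981 = 293 < K2 = 464; K2/α21 = 464/1.77 = 262 < K1 = 287.
Since both are reversed, neither can invade when rare; the interior point is a saddle.

unstable coexistence (outcome depends on initial conditions)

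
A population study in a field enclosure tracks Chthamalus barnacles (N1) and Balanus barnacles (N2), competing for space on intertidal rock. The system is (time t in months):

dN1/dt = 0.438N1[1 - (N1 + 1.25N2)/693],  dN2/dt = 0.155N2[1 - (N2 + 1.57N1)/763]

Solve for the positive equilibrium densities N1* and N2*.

Setting both brackets to zero gives the nullclines N1 + 1.25N2 = 693 and 1.57N1 + N2 = 763.
Substituting N2 = 763 - 1.57N1 into the first: N1(1 - 1.25·1.57) = 693 - 1.25·763.
So N1* = -261/-0.963 = 271, and then N2* = 763 - 1.57·271 = 338.

N1* ≈ 271, N2* ≈ 338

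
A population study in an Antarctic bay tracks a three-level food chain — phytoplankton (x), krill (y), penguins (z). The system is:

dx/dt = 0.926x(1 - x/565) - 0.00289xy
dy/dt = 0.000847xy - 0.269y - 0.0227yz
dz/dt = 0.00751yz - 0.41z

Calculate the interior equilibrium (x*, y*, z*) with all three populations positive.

From dz/dt = 0: 0.00751y* = 0.41, so y* = 54.6.
From dx/dt = 0: 0.926(1 - x*/565) = 0.00289·54.6, giving x* = 565·(1 - 0.17) = 469.
From dy/dt = 0: 0.000847·469 - 0.269 = 0.0227z*, so z* = 0.128/0.0227 = 5.64.

x* ≈ 469, y* ≈ 54.6, z* ≈ 5.64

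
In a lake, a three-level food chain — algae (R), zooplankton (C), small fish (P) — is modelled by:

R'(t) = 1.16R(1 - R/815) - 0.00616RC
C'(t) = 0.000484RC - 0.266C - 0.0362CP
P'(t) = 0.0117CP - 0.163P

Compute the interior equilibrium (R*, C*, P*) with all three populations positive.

From dP/dt = 0: 0.0117C* = 0.163, so C* = 13.9.
From dR/dt = 0: 1.16(1 - R*/815) = 0.00616·13.9, giving R* = 815·(1 - 0.074) = 755.
From dC/dt = 0: 0.000484·755 - 0.266 = 0.0362P*, so P* = 0.0993/0.0362 = 2.74.

R* ≈ 755, C* ≈ 13.9, P* ≈ 2.74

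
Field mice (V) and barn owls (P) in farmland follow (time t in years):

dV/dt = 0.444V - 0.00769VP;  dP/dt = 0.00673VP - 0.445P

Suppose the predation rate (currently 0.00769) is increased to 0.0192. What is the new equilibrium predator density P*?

P* ≈ 23.1

At the interior fixed point, setting dV/dt = 0 with V > 0 fixes P* = (prey growth rate)/(VP coefficient) — independent of the other coefficients.
With the change, P* = 0.444/0.0192 = 23.1; it falls from 57.7.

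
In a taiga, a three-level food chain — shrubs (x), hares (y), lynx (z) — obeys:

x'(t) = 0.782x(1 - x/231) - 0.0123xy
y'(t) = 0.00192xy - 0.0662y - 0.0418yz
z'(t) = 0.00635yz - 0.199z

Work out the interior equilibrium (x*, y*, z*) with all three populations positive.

From dz/dt = 0: 0.00635y* = 0.199, so y* = 31.3.
From dx/dt = 0: 0.782(1 - x*/231) = 0.0123·31.3, giving x* = 231·(1 - 0.493) = 117.
From dy/dt = 0: 0.00192·117 - 0.0662 = 0.0418z*, so z* = 0.159/0.0418 = 3.8.

x* ≈ 117, y* ≈ 31.3, z* ≈ 3.8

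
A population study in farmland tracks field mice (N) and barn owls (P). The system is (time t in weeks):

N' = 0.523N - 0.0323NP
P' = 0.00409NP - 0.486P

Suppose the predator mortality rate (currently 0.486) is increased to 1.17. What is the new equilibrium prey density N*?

N* ≈ 286

At the interior fixed point, setting dP/dt = 0 with P > 0 fixes N* = (predator death rate)/(NP coefficient) — independent of the other coefficients.
With the change, N* = 1.17/0.00409 = 286; it rises from 119.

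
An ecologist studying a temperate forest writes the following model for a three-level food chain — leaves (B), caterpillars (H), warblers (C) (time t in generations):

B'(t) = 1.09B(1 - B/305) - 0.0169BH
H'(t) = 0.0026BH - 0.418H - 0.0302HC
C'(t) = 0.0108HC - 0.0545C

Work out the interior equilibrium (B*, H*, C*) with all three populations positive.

B* ≈ 281, H* ≈ 5.05, C* ≈ 10.4

From dC/dt = 0: 0.0108H* = 0.0545, so H* = 5.05.
From dB/dt = 0: 1.09(1 - B*/305) = 0.0169·5.05, giving B* = 305·(1 - 0.0782) = 281.
From dH/dt = 0: 0.0026·281 - 0.418 = 0.0302C*, so C* = 0.313/0.0302 = 10.4.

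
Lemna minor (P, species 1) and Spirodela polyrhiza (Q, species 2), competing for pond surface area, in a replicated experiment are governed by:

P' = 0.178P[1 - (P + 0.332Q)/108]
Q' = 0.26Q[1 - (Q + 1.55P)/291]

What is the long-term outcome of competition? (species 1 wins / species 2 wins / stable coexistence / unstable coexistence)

Compare the nullcline intercepts: K1/α12 = 108/0.332 = 325 > K2 = 291; K2/α21 = 291/1.55 = 188 > K1 = 108.
Since both inequalities hold, each species can invade when rare, so the interior equilibrium is stable.

stable coexistence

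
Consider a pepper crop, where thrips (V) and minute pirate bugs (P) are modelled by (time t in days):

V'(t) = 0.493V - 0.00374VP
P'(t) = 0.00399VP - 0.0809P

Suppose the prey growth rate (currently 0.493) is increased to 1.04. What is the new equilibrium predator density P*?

At the interior fixed point, setting dV/dt = 0 with V > 0 fixes P* = (prey growth rate)/(VP coefficient) — independent of the other coefficients.
With the change, P* = 1.04/0.00374 = 278; it rises from 132.

P* ≈ 278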